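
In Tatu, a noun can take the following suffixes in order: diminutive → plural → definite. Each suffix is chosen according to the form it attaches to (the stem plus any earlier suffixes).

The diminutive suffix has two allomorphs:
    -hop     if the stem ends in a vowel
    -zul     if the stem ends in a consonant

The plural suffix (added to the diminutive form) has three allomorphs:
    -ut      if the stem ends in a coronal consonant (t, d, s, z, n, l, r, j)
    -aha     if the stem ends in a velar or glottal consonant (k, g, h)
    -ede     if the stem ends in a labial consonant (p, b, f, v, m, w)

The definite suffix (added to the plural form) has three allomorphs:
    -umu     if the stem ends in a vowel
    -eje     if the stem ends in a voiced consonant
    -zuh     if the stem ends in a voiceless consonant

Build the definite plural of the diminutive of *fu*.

fuhopedeumu

The final sound of *fu* is /u/, which is a vowel, so the diminutive suffix is -hop, giving *fuhop*.
The diminutive form *fuhop* — final consonant /p/ (labial) → -ede → *fuhopede*.
The plural form *fuhopede*: final sound = /e/, a vowel → -umu → *fuhopedeumu*.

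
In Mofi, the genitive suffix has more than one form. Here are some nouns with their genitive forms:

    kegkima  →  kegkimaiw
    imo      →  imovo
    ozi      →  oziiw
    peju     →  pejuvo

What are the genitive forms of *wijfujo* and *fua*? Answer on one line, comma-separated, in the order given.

wijfujovo, fuaiw

Looking at the last vowel of each stem: -vo when the last vowel of the stem is a rounded vowel (*imo*, *peju*); -iw when the last vowel of the stem is an unrounded vowel (*kegkima*, *ozi*).
Since the last vowel of *wijfujo* is /o/ (a rounded vowel), it takes -vo, giving *wijfujovo*.
*fua* — last vowel /a/ (an unrounded vowel) → -iw → *fuaiw*.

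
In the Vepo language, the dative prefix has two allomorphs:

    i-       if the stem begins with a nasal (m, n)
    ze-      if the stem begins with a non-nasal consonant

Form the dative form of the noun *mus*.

*mus* — first consonant /m/ (a nasal) → i- → *imus*.

imus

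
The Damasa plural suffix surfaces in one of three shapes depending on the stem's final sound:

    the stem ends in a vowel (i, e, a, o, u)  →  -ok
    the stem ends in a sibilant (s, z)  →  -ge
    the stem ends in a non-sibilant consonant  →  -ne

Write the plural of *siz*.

The final sound of *siz* is /z/, which is a sibilant, so the suffix is -ge, giving *sizge*.

sizge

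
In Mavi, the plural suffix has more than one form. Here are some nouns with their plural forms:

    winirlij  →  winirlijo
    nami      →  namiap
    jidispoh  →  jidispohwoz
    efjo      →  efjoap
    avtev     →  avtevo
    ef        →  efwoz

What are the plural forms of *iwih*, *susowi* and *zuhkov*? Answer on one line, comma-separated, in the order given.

The pattern is voicing of the final sound: -woz when the stem ends in a voiceless consonant (*jidispoh*, *ef*); -o when the stem ends in a voiced consonant (*winirlij*, *avtev*); -ap when the stem ends in a vowel (*nami*, *efjo*).
The final sound of *iwih* is /h/, which is a voiceless consonant, so the suffix is -woz, giving *iwihwoz*.
*susowi* — final sound /i/ (a vowel) → -ap → *susowiap*.
*zuhkov* — final sound /v/ (a voiced consonant) → -o → *zuhkovo*.

iwihwoz, susowiap, zuhkovo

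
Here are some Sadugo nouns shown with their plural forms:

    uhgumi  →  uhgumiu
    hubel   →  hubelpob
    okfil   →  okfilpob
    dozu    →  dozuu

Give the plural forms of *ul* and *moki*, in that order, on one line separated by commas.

ulpob, mokiu

The pattern is consonant vs. vowel: -pob when the stem ends in a consonant (*hubel*, *okfil*); -u when the stem ends in a vowel (*uhgumi*, *dozu*).
The final sound of *ul* is /l/, which is a consonant, so the suffix is -pob, giving *ulpob*.
*moki*: final sound = /i/, a vowel → -u → *mokiu*.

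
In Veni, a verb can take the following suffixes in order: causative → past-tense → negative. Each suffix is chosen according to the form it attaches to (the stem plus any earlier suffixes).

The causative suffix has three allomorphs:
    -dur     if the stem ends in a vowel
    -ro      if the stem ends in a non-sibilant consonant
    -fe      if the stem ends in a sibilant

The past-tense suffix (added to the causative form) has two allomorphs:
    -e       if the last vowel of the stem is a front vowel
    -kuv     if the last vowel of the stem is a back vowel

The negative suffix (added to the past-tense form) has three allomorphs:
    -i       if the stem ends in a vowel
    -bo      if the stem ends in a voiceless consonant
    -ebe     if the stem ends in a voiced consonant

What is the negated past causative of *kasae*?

*kasae*: final sound = /e/, a vowel → -dur → *kasaedur*.
Since the last vowel of the causative form *kasaedur* is /u/ (a back vowel), it takes -kuv, giving *kasaedurkuv*.
Since the final sound of the past-tense form *kasaedurkuv* is /v/ (a voiced consonant), it takes -ebe, giving *kasaedurkuvebe*.

kasaedurkuvebe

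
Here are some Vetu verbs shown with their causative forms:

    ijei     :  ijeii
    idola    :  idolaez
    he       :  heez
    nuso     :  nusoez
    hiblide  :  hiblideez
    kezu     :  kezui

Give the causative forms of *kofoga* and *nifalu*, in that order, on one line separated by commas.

kofogaez, nifalui

The suffix is conditioned by the last vowel: -i when the last vowel of the stem is a high vowel (*ijei*, *kezu*); -ez when the last vowel of the stem is a non-high vowel (*idola*, *he*, *nuso*, *hiblide*).
The last vowel of *kofoga* is /a/, which is a non-high vowel, so the suffix is -ez, giving *kofogaez*.
*nifalu* — last vowel /u/ (a high vowel) → -i → *nifalui*.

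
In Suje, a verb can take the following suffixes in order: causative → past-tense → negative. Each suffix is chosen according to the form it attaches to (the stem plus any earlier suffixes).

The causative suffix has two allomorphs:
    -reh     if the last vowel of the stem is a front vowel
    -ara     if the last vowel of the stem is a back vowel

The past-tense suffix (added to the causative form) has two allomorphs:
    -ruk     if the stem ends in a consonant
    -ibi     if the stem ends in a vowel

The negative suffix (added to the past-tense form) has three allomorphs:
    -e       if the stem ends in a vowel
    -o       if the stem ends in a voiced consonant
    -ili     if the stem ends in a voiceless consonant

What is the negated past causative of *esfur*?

esfuraraibie

Since the last vowel of *esfur* is /u/ (a back vowel), it takes -ara, giving *esfurara*.
The causative form *esfurara*: final sound = /a/, a vowel → -ibi → *esfuraraibi*.
The final sound of the past-tense form *esfuraraibi* is /i/, which is a vowel, so the negative suffix is -e, giving *esfuraraibie*.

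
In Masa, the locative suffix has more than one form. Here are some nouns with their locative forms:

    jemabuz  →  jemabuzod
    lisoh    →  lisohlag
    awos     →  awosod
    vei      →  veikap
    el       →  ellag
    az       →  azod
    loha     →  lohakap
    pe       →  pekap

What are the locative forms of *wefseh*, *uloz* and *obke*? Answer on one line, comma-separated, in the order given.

The pattern is sibilance of the final sound: -od when the stem ends in a sibilant (*jemabuz*, *awos*, *az*); -lag when the stem ends in a non-sibilant consonant (*lisoh*, *el*); -kap when the stem ends in a vowel (*vei*, *loha*, *pe*).
The final sound of *wefseh* is /h/, which is a non-sibilant consonant, so the suffix is -lag, giving *wefsehlag*.
*uloz*: final sound = /z/, a sibilant → -od → *ulozod*.
The final sound of *obke* is /e/, which is a vowel, so the suffix is -kap, giving *obkekap*.

wefsehlag, ulozod, obkekap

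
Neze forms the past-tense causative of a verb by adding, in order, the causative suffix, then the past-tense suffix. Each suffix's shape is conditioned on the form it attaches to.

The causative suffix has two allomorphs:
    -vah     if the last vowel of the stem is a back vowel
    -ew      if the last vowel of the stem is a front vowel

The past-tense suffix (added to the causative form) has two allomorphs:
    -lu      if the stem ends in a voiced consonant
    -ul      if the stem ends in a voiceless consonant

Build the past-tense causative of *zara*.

zaravahul

Since the last vowel of *zara* is /a/ (a back vowel), it takes -vah, giving *zaravah*.
The final consonant of the causative form *zaravah* is /h/, which is voiceless, so the past-tense suffix is -ul, giving *zaravahul*.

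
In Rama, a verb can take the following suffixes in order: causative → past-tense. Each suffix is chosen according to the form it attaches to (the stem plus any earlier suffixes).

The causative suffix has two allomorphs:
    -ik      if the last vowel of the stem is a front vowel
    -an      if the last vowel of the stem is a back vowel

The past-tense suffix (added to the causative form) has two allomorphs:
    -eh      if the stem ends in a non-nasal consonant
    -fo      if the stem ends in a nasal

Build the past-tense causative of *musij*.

musijikeh

*musij* — last vowel /i/ (a front vowel) → -ik → *musijik*.
The final consonant of the causative form *musijik* is /k/, which is non-nasal, so the past-tense suffix is -eh, giving *musijikeh*.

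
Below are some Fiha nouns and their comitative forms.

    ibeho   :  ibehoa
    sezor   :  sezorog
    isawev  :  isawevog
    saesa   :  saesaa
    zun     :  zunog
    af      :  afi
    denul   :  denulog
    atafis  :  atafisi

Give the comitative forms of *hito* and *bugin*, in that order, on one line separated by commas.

hitoa, buginog

Looking at the final sound of each stem: -i when the stem ends in a voiceless consonant (*af*, *atafis*); -og when the stem ends in a voiced consonant (*sezor*, *isawev*, *zun*, *denul*); -a when the stem ends in a vowel (*ibeho*, *saesa*).
*hito* — final sound /o/ (a vowel) → -a → *hitoa*.
*bugin* — final sound /n/ (a voiced consonant) → -og → *buginog*.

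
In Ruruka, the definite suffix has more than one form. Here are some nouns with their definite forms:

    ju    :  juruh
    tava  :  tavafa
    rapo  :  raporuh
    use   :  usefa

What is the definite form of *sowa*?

The suffix is conditioned by the last vowel: -ruh when the last vowel of the stem is a rounded vowel (*ju*, *rapo*); -fa when the last vowel of the stem is an unrounded vowel (*tava*, *use*).
*sowa* — last vowel /a/ (an unrounded vowel) → -fa → *sowafa*.

sowafa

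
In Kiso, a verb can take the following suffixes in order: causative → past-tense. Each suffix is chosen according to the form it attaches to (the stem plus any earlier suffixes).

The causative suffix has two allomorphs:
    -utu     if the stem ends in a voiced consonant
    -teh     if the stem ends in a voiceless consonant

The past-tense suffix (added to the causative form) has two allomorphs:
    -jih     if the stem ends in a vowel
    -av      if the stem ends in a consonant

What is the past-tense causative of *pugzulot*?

*pugzulot* — final consonant /t/ (voiceless) → -teh → *pugzulotteh*.
The causative form *pugzulotteh* — final sound /h/ (a consonant) → -av → *pugzulottehav*.

pugzulottehav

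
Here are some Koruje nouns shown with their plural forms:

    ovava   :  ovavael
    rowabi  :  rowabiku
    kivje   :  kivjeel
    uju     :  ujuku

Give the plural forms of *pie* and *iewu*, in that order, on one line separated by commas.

The alternation tracks the last vowel of the stem — -ku when the last vowel of the stem is a high vowel (*rowabi*, *uju*); -el when the last vowel of the stem is a non-high vowel (*ovava*, *kivje*).
*pie* — last vowel /e/ (a non-high vowel) → -el → *pieel*.
*iewu* — last vowel /u/ (a high vowel) → -ku → *iewuku*.

pieel, iewuku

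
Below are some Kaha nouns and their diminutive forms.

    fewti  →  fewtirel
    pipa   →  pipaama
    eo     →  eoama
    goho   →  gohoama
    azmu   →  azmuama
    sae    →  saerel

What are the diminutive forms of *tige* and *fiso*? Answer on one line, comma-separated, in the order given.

The suffix is conditioned by the last vowel: -rel when the last vowel of the stem is a front vowel (*fewti*, *sae*); -ama when the last vowel of the stem is a back vowel (*pipa*, *eo*, *goho*, *azmu*).
*tige*: last vowel = /e/, a front vowel → -rel → *tigerel*.
The last vowel of *fiso* is /o/, which is a back vowel, so the suffix is -ama, giving *fisoama*.

tigerel, fisoama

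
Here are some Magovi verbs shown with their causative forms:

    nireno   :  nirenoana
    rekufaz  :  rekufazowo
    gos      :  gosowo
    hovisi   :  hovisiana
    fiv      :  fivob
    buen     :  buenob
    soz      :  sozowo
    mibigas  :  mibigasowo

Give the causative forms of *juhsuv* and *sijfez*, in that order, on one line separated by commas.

The alternation tracks the final sound of the stem — -owo when the stem ends in a sibilant (*rekufaz*, *gos*, *soz*, *mibigas*); -ob when the stem ends in a non-sibilant consonant (*fiv*, *buen*); -ana when the stem ends in a vowel (*nireno*, *hovisi*).
Since the final sound of *juhsuv* is /v/ (a non-sibilant consonant), it takes -ob, giving *juhsuvob*.
*sijfez*: final sound = /z/, a sibilant → -owo → *sijfezowo*.

juhsuvob, sijfezowo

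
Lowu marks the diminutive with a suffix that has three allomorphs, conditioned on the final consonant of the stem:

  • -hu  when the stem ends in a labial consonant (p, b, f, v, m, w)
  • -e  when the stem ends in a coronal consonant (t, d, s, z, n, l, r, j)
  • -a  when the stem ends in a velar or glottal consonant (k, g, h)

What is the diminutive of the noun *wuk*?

wuka

*wuk*: final consonant = /k/, velar/glottal → -a → *wuka*.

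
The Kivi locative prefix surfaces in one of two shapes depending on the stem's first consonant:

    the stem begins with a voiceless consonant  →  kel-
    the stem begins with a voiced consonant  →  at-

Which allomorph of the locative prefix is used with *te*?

kel-

Since the first consonant of *te* is /t/ (voiceless), it takes kel-.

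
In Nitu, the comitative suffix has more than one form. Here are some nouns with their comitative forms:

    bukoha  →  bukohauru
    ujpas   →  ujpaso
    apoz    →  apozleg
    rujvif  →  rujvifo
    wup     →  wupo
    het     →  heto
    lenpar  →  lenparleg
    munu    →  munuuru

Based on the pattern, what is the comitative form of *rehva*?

rehvauru

Looking at the final sound of each stem: -o when the stem ends in a voiceless consonant (*ujpas*, *rujvif*, *wup*, *het*); -leg when the stem ends in a voiced consonant (*apoz*, *lenpar*); -uru when the stem ends in a vowel (*bukoha*, *munu*).
The final sound of *rehva* is /a/, which is a vowel, so the suffix is -uru, giving *rehvauru*.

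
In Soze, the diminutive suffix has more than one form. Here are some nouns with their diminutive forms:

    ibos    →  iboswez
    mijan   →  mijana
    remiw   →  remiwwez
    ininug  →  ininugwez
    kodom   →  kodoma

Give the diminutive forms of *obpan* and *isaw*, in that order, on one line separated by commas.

obpana, isawwez

Looking at the final consonant of each stem: -a when the stem ends in a nasal (*mijan*, *kodom*); -wez when the stem ends in a non-nasal consonant (*ibos*, *remiw*, *ininug*).
Since the final consonant of *obpan* is /n/ (a nasal), it takes -a, giving *obpana*.
The final consonant of *isaw* is /w/, which is non-nasal, so the suffix is -wez, giving *isawwez*.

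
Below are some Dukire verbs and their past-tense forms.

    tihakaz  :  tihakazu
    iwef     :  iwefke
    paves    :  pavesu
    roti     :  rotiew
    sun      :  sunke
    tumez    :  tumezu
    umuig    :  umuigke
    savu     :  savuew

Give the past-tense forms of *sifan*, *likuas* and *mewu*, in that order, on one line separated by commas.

The suffix is conditioned by the final sound: -u when the stem ends in a sibilant (*tihakaz*, *paves*, *tumez*); -ke when the stem ends in a non-sibilant consonant (*iwef*, *sun*, *umuig*); -ew when the stem ends in a vowel (*roti*, *savu*).
*sifan* — final sound /n/ (a non-sibilant consonant) → -ke → *sifanke*.
*likuas*: final sound = /s/, a sibilant → -u → *likuasu*.
Since the final sound of *mewu* is /u/ (a vowel), it takes -ew, giving *mewuew*.

sifanke, likuasu, mewuew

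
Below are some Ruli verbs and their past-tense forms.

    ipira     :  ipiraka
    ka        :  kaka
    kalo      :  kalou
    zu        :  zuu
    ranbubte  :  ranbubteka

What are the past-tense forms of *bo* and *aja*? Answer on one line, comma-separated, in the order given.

bou, ajaka

The suffix is conditioned by the last vowel: -u when the last vowel of the stem is a rounded vowel (*kalo*, *zu*); -ka when the last vowel of the stem is an unrounded vowel (*ipira*, *ka*, *ranbubte*).
Since the last vowel of *bo* is /o/ (a rounded vowel), it takes -u, giving *bou*.
*aja* — last vowel /a/ (an unrounded vowel) → -ka → *ajaka*.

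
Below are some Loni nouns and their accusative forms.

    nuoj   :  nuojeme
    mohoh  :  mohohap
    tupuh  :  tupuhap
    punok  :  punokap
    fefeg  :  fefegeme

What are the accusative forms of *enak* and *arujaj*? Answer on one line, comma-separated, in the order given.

The pattern is voicing of the final consonant: -ap when the stem ends in a voiceless consonant (*mohoh*, *tupuh*, *punok*); -eme when the stem ends in a voiced consonant (*nuoj*, *fefeg*).
*enak*: final consonant = /k/, voiceless → -ap → *enakap*.
*arujaj* — final consonant /j/ (voiced) → -eme → *arujajeme*.

enakap, arujajeme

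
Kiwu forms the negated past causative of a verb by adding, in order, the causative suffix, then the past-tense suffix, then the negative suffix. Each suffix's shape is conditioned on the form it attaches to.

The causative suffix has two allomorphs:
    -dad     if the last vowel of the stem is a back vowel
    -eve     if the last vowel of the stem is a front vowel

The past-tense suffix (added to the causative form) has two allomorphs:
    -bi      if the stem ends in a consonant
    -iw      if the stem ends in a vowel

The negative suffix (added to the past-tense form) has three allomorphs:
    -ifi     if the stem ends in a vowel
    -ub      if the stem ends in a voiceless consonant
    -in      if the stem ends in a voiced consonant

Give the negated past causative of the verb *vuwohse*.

vuwohseeveiwin

*vuwohse* — last vowel /e/ (a front vowel) → -eve → *vuwohseeve*.
The causative form *vuwohseeve*: final sound = /e/, a vowel → -iw → *vuwohseeveiw*.
The past-tense form *vuwohseeveiw* — final sound /w/ (a voiced consonant) → -in → *vuwohseeveiwin*.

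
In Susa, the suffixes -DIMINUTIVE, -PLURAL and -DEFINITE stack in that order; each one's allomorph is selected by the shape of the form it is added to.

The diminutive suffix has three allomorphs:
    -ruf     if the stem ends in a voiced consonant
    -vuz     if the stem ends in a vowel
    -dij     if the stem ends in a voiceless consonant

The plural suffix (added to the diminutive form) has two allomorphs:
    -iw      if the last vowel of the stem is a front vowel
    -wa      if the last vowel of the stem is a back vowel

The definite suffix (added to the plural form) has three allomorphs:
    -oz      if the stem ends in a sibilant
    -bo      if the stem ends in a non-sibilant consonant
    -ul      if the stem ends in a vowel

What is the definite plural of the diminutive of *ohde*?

ohdevuzwaul

Since the final sound of *ohde* is /e/ (a vowel), it takes -vuz, giving *ohdevuz*.
Since the last vowel of the diminutive form *ohdevuz* is /u/ (a back vowel), it takes -wa, giving *ohdevuzwa*.
The plural form *ohdevuzwa*: final sound = /a/, a vowel → -ul → *ohdevuzwaul*.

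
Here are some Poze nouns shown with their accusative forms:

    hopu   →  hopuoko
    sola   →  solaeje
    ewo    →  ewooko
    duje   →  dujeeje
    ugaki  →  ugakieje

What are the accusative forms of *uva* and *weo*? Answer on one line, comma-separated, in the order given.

uvaeje, weooko

Looking at the last vowel of each stem: -oko when the last vowel of the stem is a rounded vowel (*hopu*, *ewo*); -eje when the last vowel of the stem is an unrounded vowel (*sola*, *duje*, *ugaki*).
*uva*: last vowel = /a/, an unrounded vowel → -eje → *uvaeje*.
The last vowel of *weo* is /o/, which is a rounded vowel, so the suffix is -oko, giving *weooko*.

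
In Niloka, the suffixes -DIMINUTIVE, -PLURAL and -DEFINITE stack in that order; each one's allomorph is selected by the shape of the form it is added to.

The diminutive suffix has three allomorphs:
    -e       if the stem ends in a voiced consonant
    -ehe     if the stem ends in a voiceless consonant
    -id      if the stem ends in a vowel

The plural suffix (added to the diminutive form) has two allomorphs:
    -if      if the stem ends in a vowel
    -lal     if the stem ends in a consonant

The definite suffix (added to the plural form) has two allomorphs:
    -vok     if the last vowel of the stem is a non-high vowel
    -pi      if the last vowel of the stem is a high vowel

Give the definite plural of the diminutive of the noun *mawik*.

Since the final sound of *mawik* is /k/ (a voiceless consonant), it takes -ehe, giving *mawikehe*.
Since the final sound of the diminutive form *mawikehe* is /e/ (a vowel), it takes -if, giving *mawikeheif*.
The plural form *mawikeheif*: last vowel = /i/, a high vowel → -pi → *mawikeheifpi*.

mawikeheifpi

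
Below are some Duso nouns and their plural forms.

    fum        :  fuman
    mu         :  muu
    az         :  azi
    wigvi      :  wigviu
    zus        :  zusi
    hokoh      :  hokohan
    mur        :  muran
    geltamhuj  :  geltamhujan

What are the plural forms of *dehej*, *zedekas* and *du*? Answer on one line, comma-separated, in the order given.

dehejan, zedekasi, duu

Looking at the final sound of each stem: -i when the stem ends in a sibilant (*az*, *zus*); -an when the stem ends in a non-sibilant consonant (*fum*, *hokoh*, *mur*, *geltamhuj*); -u when the stem ends in a vowel (*mu*, *wigvi*).
*dehej*: final sound = /j/, a non-sibilant consonant → -an → *dehejan*.
*zedekas* — final sound /s/ (a sibilant) → -i → *zedekasi*.
The final sound of *du* is /u/, which is a vowel, so the suffix is -u, giving *duu*.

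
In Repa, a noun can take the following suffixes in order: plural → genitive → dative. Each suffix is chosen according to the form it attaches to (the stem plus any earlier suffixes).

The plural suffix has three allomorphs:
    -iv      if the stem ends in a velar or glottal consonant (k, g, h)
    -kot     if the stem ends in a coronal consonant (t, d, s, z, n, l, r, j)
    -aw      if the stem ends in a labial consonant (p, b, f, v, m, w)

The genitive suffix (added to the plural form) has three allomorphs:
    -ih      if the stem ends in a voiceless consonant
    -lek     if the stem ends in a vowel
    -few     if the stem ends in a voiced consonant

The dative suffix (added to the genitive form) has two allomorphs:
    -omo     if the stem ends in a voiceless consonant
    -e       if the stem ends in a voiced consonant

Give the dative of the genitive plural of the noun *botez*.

botezkotihomo

Since the final consonant of *botez* is /z/ (coronal), it takes -kot, giving *botezkot*.
The plural form *botezkot*: final sound = /t/, a voiceless consonant → -ih → *botezkotih*.
Since the final consonant of the genitive form *botezkotih* is /h/ (voiceless), it takes -omo, giving *botezkotihomo*.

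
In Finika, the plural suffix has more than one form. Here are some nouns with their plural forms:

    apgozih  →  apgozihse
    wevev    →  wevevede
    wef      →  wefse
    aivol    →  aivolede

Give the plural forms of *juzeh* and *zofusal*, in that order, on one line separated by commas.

The pattern is voicing of the final consonant: -se when the stem ends in a voiceless consonant (*apgozih*, *wef*); -ede when the stem ends in a voiced consonant (*wevev*, *aivol*).
The final consonant of *juzeh* is /h/, which is voiceless, so the suffix is -se, giving *juzehse*.
The final consonant of *zofusal* is /l/, which is voiced, so the suffix is -ede, giving *zofusalede*.

juzehse, zofusalede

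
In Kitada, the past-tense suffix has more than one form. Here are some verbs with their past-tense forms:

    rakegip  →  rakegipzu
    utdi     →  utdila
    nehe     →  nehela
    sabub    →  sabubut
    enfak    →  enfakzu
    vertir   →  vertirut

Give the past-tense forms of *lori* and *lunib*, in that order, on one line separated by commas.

lorila, lunibut

The pattern is voicing of the final sound: -zu when the stem ends in a voiceless consonant (*rakegip*, *enfak*); -ut when the stem ends in a voiced consonant (*sabub*, *vertir*); -la when the stem ends in a vowel (*utdi*, *nehe*).
*lori*: final sound = /i/, a vowel → -la → *lorila*.
*lunib*: final sound = /b/, a voiced consonant → -ut → *lunibut*.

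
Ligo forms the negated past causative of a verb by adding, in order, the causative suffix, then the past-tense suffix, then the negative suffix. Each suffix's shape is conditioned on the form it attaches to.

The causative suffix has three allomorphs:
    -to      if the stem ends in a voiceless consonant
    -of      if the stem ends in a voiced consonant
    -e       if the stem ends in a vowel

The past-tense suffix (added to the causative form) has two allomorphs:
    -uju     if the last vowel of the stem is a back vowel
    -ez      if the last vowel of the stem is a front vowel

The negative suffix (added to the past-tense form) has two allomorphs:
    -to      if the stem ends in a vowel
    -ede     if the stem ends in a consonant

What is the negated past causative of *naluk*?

naluktoujuto

*naluk* — final sound /k/ (a voiceless consonant) → -to → *nalukto*.
The causative form *nalukto*: last vowel = /o/, a back vowel → -uju → *naluktouju*.
The past-tense form *naluktouju*: final sound = /u/, a vowel → -to → *naluktoujuto*.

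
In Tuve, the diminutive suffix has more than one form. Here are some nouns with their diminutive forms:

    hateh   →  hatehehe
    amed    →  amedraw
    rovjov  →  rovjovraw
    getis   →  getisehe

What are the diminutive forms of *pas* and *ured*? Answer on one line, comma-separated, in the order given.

pasehe, uredraw

The alternation tracks the final consonant of the stem — -ehe when the stem ends in a voiceless consonant (*hateh*, *getis*); -raw when the stem ends in a voiced consonant (*amed*, *rovjov*).
The final consonant of *pas* is /s/, which is voiceless, so the suffix is -ehe, giving *pasehe*.
*ured*: final consonant = /d/, voiced → -raw → *uredraw*.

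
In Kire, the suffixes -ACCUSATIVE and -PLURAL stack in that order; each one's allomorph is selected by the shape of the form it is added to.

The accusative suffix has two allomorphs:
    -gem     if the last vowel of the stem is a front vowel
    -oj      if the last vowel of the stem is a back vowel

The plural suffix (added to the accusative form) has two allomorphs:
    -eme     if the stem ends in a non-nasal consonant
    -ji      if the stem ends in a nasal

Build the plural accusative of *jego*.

jegoojeme

*jego*: last vowel = /o/, a back vowel → -oj → *jegooj*.
The accusative form *jegooj*: final consonant = /j/, non-nasal → -eme → *jegoojeme*.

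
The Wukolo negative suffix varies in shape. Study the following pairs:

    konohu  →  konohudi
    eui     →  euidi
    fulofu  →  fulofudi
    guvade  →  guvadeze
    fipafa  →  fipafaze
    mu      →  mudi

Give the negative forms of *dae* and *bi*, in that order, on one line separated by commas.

Looking at the last vowel of each stem: -di when the last vowel of the stem is a high vowel (*konohu*, *eui*, *fulofu*, *mu*); -ze when the last vowel of the stem is a non-high vowel (*guvade*, *fipafa*).
Since the last vowel of *dae* is /e/ (a non-high vowel), it takes -ze, giving *daeze*.
*bi* — last vowel /i/ (a high vowel) → -di → *bidi*.

daeze, bidi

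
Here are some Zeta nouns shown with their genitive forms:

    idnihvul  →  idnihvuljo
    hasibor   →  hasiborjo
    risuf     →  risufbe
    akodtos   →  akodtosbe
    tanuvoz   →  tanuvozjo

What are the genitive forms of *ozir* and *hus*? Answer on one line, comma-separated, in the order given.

ozirjo, husbe

The suffix is conditioned by the final consonant: -be when the stem ends in a voiceless consonant (*risuf*, *akodtos*); -jo when the stem ends in a voiced consonant (*idnihvul*, *hasibor*, *tanuvoz*).
*ozir*: final consonant = /r/, voiced → -jo → *ozirjo*.
The final consonant of *hus* is /s/, which is voiceless, so the suffix is -be, giving *husbe*.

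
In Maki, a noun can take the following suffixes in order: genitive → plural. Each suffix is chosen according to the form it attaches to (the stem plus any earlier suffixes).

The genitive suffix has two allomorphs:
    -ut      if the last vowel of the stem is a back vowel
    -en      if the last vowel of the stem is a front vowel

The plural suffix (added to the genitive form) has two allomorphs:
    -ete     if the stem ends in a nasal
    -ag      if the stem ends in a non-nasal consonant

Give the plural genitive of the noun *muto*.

mutoutag

*muto*: last vowel = /o/, a back vowel → -ut → *mutout*.
Since the final consonant of the genitive form *mutout* is /t/ (non-nasal), it takes -ag, giving *mutoutag*.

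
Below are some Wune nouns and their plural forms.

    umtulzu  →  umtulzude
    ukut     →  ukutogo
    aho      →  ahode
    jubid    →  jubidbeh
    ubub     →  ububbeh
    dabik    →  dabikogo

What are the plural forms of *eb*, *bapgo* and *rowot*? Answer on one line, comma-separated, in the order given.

The suffix is conditioned by the final sound: -ogo when the stem ends in a voiceless consonant (*ukut*, *dabik*); -beh when the stem ends in a voiced consonant (*jubid*, *ubub*); -de when the stem ends in a vowel (*umtulzu*, *aho*).
*eb* — final sound /b/ (a voiced consonant) → -beh → *ebbeh*.
*bapgo*: final sound = /o/, a vowel → -de → *bapgode*.
*rowot* — final sound /t/ (a voiceless consonant) → -ogo → *rowotogo*.

ebbeh, bapgode, rowotogo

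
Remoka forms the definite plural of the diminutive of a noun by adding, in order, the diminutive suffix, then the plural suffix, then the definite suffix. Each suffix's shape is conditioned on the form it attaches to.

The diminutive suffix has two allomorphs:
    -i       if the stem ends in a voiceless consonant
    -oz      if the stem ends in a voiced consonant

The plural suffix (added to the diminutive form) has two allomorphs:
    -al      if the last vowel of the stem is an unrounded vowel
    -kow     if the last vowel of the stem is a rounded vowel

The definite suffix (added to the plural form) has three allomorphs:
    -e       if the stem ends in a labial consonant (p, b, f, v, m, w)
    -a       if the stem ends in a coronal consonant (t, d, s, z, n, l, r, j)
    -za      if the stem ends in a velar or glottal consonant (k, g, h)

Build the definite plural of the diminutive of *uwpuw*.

uwpuwozkowe

*uwpuw* — final consonant /w/ (voiced) → -oz → *uwpuwoz*.
The last vowel of the diminutive form *uwpuwoz* is /o/, which is a rounded vowel, so the plural suffix is -kow, giving *uwpuwozkow*.
The final consonant of the plural form *uwpuwozkow* is /w/, which is labial, so the definite suffix is -e, giving *uwpuwozkowe*.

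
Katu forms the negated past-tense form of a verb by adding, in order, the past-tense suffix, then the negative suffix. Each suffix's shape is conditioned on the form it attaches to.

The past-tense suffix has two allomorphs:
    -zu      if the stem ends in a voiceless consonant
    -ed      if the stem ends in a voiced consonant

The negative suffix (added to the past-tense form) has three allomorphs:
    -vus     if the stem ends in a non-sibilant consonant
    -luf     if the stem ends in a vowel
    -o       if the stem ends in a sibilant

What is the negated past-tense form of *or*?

*or*: final consonant = /r/, voiced → -ed → *ored*.
The past-tense form *ored* — final sound /d/ (a non-sibilant consonant) → -vus → *oredvus*.

oredvus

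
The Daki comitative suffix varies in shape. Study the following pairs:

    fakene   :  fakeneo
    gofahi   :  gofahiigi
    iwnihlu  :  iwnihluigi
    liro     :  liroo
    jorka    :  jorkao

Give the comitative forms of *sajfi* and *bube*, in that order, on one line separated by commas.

The alternation tracks the last vowel of the stem — -igi when the last vowel of the stem is a high vowel (*gofahi*, *iwnihlu*); -o when the last vowel of the stem is a non-high vowel (*fakene*, *liro*, *jorka*).
The last vowel of *sajfi* is /i/, which is a high vowel, so the suffix is -igi, giving *sajfiigi*.
The last vowel of *bube* is /e/, which is a non-high vowel, so the suffix is -o, giving *bubeo*.

sajfiigi, bubeo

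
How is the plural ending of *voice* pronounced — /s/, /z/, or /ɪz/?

/ɪz/

The stem *voice* ends in a sibilant (/s, z, ʃ, ʒ, tʃ, dʒ/).
The plural suffix surfaces as /ɪz/ after sibilants, /s/ after other voiceless consonants, and /z/ after other voiced sounds.
So the plural -s on *voice* is pronounced /ɪz/.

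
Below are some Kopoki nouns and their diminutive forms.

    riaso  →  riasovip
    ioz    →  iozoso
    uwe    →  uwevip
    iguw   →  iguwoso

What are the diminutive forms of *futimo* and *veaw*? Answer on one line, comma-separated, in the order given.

futimovip, veawoso

Looking at the final sound of each stem: -oso when the stem ends in a consonant (*ioz*, *iguw*); -vip when the stem ends in a vowel (*riaso*, *uwe*).
*futimo*: final sound = /o/, a vowel → -vip → *futimovip*.
*veaw*: final sound = /w/, a consonant → -oso → *veawoso*.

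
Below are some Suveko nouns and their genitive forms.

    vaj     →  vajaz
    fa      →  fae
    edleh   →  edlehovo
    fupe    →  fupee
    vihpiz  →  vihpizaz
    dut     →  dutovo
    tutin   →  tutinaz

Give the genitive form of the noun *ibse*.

ibsee

The suffix is conditioned by the final sound: -ovo when the stem ends in a voiceless consonant (*edleh*, *dut*); -az when the stem ends in a voiced consonant (*vaj*, *vihpiz*, *tutin*); -e when the stem ends in a vowel (*fa*, *fupe*).
Since the final sound of *ibse* is /e/ (a vowel), it takes -e, giving *ibsee*.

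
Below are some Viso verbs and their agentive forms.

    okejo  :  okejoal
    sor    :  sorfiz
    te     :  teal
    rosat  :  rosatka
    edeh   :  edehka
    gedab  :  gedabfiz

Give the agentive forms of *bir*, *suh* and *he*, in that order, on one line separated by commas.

Looking at the final sound of each stem: -ka when the stem ends in a voiceless consonant (*rosat*, *edeh*); -fiz when the stem ends in a voiced consonant (*sor*, *gedab*); -al when the stem ends in a vowel (*okejo*, *te*).
*bir*: final sound = /r/, a voiced consonant → -fiz → *birfiz*.
*suh*: final sound = /h/, a voiceless consonant → -ka → *suhka*.
*he* — final sound /e/ (a vowel) → -al → *heal*.

birfiz, suhka, heal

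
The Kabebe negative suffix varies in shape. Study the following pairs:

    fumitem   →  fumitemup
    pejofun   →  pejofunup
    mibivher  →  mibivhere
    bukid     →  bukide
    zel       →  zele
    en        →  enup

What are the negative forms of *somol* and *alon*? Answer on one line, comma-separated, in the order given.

somole, alonup

The alternation tracks the final consonant of the stem — -up when the stem ends in a nasal (*fumitem*, *pejofun*, *en*); -e when the stem ends in a non-nasal consonant (*mibivher*, *bukid*, *zel*).
*somol*: final consonant = /l/, non-nasal → -e → *somole*.
Since the final consonant of *alon* is /n/ (a nasal), it takes -up, giving *alonup*.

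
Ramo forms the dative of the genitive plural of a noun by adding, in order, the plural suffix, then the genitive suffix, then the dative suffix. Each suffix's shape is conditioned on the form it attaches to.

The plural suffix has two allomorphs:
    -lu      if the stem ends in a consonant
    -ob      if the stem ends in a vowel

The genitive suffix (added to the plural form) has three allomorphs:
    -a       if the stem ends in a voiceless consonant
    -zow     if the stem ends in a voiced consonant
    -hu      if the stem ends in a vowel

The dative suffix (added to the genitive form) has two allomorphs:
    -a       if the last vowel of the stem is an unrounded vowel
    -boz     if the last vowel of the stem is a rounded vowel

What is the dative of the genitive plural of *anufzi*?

*anufzi* — final sound /i/ (a vowel) → -ob → *anufziob*.
The plural form *anufziob* — final sound /b/ (a voiced consonant) → -zow → *anufziobzow*.
The genitive form *anufziobzow* — last vowel /o/ (a rounded vowel) → -boz → *anufziobzowboz*.

anufziobzowboz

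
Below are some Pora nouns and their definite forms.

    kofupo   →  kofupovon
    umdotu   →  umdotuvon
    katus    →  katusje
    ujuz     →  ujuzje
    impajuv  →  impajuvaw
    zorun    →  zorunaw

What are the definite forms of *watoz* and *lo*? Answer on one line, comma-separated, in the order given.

The suffix is conditioned by the final sound: -je when the stem ends in a sibilant (*katus*, *ujuz*); -aw when the stem ends in a non-sibilant consonant (*impajuv*, *zorun*); -von when the stem ends in a vowel (*kofupo*, *umdotu*).
*watoz*: final sound = /z/, a sibilant → -je → *watozje*.
*lo* — final sound /o/ (a vowel) → -von → *lovon*.

watozje, lovon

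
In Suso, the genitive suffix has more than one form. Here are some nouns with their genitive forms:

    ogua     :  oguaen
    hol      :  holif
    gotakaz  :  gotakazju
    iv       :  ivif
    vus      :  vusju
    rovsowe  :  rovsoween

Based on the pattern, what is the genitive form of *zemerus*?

zemerusju

Looking at the final sound of each stem: -ju when the stem ends in a sibilant (*gotakaz*, *vus*); -if when the stem ends in a non-sibilant consonant (*hol*, *iv*); -en when the stem ends in a vowel (*ogua*, *rovsowe*).
The final sound of *zemerus* is /s/, which is a sibilant, so the suffix is -ju, giving *zemerusju*.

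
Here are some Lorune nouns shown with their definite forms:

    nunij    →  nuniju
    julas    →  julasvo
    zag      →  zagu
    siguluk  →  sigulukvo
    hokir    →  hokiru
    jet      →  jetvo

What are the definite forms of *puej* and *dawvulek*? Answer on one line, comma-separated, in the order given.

The alternation tracks the final consonant of the stem — -vo when the stem ends in a voiceless consonant (*julas*, *siguluk*, *jet*); -u when the stem ends in a voiced consonant (*nunij*, *zag*, *hokir*).
*puej* — final consonant /j/ (voiced) → -u → *pueju*.
*dawvulek*: final consonant = /k/, voiceless → -vo → *dawvulekvo*.

pueju, dawvulekvo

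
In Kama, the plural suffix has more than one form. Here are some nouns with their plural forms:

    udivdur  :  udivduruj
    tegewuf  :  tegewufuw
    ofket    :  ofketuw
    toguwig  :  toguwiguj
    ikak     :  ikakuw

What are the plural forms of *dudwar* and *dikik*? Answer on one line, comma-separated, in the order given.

dudwaruj, dikikuw

The alternation tracks the final consonant of the stem — -uw when the stem ends in a voiceless consonant (*tegewuf*, *ofket*, *ikak*); -uj when the stem ends in a voiced consonant (*udivdur*, *toguwig*).
The final consonant of *dudwar* is /r/, which is voiced, so the suffix is -uj, giving *dudwaruj*.
Since the final consonant of *dikik* is /k/ (voiceless), it takes -uw, giving *dikikuw*.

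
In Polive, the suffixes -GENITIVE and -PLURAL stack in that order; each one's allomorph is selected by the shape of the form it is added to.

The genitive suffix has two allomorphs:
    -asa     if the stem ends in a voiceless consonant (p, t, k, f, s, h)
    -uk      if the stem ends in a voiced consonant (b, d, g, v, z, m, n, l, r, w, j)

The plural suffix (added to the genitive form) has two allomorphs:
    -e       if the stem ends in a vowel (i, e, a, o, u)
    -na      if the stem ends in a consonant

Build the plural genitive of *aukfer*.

aukferukna

*aukfer* — final consonant /r/ (voiced) → -uk → *aukferuk*.
Since the final sound of the genitive form *aukferuk* is /k/ (a consonant), it takes -na, giving *aukferukna*.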